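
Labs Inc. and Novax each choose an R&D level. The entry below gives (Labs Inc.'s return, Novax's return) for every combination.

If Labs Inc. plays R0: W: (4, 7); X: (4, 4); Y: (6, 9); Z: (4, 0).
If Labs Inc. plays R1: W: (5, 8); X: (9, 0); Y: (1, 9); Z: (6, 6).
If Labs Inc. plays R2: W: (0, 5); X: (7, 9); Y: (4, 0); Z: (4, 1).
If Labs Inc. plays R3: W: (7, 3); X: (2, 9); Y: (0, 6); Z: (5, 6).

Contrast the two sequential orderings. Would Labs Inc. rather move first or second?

If Labs Inc. leads: Novax's best replies are R0→Y, R1→Y, R2→X, R3→X; Labs Inc.'s induced payoffs 6, 1, 7, 2; outcome (R2, X), payoffs (7, 9).
If Novax leads: Labs Inc.'s best replies are W→R3, X→R1, Y→R0, Z→R1; Novax's induced payoffs 3, 0, 9, 6; outcome (R0, Y), payoffs (6, 9).
Labs Inc. gets 7 moving first and 6 moving second, so Labs Inc. prefers to move first.

first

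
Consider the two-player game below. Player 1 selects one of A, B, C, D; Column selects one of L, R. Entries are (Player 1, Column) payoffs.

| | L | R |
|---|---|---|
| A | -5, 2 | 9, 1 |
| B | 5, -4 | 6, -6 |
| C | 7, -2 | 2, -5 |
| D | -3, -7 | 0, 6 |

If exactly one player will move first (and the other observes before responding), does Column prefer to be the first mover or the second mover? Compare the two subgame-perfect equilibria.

If Player 1 leads: Column's best replies are A→L, B→L, C→L, D→R; Player 1's induced payoffs -5, 5, 7, 0; outcome (C, L), payoffs (7, -2).
If Column leads: Player 1's best replies are L→C, R→A; Column's induced payoffs -2, 1; outcome (A, R), payoffs (9, 1).
Column gets 1 moving first and -2 moving second, so Column prefers to move first.

first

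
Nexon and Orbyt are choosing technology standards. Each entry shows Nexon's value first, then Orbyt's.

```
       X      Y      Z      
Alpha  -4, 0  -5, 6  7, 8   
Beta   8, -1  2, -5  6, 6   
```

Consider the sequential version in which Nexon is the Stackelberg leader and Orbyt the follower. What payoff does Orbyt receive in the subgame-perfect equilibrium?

Orbyt best-responds to each possible Nexon move:
- Alpha: Orbyt compares 0, 6, 8 and picks Z; Nexon would get 7.
- Beta: Orbyt compares -1, -5, 6 and picks Z; Nexon would get 6.
Maximizing over 7, 6, Nexon chooses Alpha. Subgame-perfect outcome: (Alpha, Z) with payoffs (7, 8).

8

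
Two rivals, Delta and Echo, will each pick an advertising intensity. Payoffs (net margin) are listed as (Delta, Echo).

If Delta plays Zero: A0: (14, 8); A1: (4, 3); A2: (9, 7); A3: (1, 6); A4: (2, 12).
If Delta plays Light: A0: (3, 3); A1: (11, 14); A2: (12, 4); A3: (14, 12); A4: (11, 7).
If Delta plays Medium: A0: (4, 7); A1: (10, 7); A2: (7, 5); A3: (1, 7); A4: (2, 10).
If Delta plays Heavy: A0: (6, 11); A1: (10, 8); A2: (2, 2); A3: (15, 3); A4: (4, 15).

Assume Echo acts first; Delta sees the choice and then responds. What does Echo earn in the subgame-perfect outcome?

Solve by backward induction (Echo leads).
- A0: BR = Zero, leader payoff 8.
- A1: BR = Light, leader payoff 14.
- A2: BR = Light, leader payoff 4.
- A3: BR = Heavy, leader payoff 3.
- A4: BR = Light, leader payoff 7.
Echo's induced payoffs are 8, 14, 4, 3, 7, so Echo commits to A1. Subgame-perfect outcome: (Light, A1) with payoffs (11, 14).

14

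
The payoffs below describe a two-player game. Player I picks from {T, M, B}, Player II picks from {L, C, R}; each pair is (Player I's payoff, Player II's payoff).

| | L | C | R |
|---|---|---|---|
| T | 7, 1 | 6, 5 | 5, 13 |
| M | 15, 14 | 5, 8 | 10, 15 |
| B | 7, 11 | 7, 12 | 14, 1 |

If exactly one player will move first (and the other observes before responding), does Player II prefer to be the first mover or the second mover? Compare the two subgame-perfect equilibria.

second

If Player I leads: Player II's best replies are T→R, M→R, B→C; Player I's induced payoffs 5, 10, 7; outcome (M, R), payoffs (10, 15).
If Player II leads: Player I's best replies are L→M, C→B, R→B; Player II's induced payoffs 14, 12, 1; outcome (M, L), payoffs (15, 14).
Player II gets 14 moving first and 15 moving second, so Player II prefers to move second.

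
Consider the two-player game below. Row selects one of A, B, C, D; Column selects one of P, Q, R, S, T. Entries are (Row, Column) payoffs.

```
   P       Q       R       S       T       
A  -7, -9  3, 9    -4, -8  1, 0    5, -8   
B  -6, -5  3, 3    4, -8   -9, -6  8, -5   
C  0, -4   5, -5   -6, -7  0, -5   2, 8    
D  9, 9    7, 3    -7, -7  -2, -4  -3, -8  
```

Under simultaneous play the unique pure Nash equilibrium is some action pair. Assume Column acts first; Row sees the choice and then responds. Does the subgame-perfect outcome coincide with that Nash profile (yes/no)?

Backward induction with Column moving first.
- P → Row plays D (best of -7, -6, 0, 9); Column gets 9.
- Q → Row plays D (best of 3, 3, 5, 7); Column gets 3.
- R → Row plays B (best of -4, 4, -6, -7); Column gets -8.
- S → Row plays A (best of 1, -9, 0, -2); Column gets 0.
- T → Row plays B (best of 5, 8, 2, -3); Column gets -5.
Column's induced payoffs are 9, 3, -8, 0, -5, so Column commits to P. Subgame-perfect outcome: (D, P) with payoffs (9, 9).
Now find the simultaneous Nash equilibrium.
Row's best replies: P→D; Q→D; R→B; S→A; T→B.
Column's best replies: A→Q; B→Q; C→T; D→P.
The unique mutual best reply is (D, P), giving (9, 9).
Sequential outcome (D, P) coincides with the Nash profile (D, P).

yes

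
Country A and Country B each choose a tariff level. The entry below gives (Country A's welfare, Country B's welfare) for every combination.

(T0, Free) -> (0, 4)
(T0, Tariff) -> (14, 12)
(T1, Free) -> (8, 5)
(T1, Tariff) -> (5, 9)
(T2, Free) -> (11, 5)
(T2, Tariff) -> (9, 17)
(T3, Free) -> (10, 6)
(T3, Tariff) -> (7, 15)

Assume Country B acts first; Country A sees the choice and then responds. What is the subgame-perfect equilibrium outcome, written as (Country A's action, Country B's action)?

(T0, Tariff)

Country A best-responds to each possible Country B move:
- Free → Country A plays T2 (best of 0, 8, 11, 10); Country B gets 5.
- Tariff → Country A plays T0 (best of 14, 5, 9, 7); Country B gets 12.
Country B's induced payoffs are 5, 12, so Country B commits to Tariff. Subgame-perfect outcome: (T0, Tariff) with payoffs (14, 12).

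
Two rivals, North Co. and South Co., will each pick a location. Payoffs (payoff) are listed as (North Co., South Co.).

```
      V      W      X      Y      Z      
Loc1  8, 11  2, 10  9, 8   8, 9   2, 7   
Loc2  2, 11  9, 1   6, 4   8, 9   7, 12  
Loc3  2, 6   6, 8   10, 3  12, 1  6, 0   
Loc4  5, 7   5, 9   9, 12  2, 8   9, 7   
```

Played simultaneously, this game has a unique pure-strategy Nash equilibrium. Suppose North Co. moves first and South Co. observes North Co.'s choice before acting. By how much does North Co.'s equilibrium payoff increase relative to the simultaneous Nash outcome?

1

South Co. best-responds to each possible North Co. move:
- Loc1: BR = V, leader payoff 8.
- Loc2: BR = Z, leader payoff 7.
- Loc3: BR = W, leader payoff 6.
- Loc4: BR = X, leader payoff 9.
Maximizing over 8, 7, 6, 9, North Co. chooses Loc4. Subgame-perfect outcome: (Loc4, X) with payoffs (9, 12).
Now find the simultaneous Nash equilibrium.
North Co.'s best replies: V→Loc1; W→Loc2; X→Loc3; Y→Loc3; Z→Loc4.
South Co.'s best replies: Loc1→V; Loc2→Z; Loc3→W; Loc4→X.
The unique mutual best reply is (Loc1, V), giving (8, 11).
North Co.'s commitment gain: 9 − 8 = 1.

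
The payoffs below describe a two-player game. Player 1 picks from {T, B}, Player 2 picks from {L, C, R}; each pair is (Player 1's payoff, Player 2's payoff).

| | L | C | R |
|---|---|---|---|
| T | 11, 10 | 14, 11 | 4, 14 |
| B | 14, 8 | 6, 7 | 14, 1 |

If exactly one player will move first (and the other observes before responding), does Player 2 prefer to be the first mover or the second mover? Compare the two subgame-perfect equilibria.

first

If Player 1 leads: Player 2's best replies are T→R, B→L; Player 1's induced payoffs 4, 14; outcome (B, L), payoffs (14, 8).
If Player 2 leads: Player 1's best replies are L→B, C→T, R→B; Player 2's induced payoffs 8, 11, 1; outcome (T, C), payoffs (14, 11).
Player 2 gets 11 moving first and 8 moving second, so Player 2 prefers to move first.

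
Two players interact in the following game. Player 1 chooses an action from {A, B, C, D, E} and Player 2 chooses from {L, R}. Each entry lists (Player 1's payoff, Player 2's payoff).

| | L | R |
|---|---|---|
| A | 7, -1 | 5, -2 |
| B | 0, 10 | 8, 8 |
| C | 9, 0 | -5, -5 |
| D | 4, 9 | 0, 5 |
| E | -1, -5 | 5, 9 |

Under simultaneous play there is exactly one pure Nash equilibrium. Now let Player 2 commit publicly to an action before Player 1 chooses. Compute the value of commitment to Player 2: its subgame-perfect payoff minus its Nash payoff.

8

Backward induction with Player 2 moving first.
- L → Player 1 plays C (best of 7, 0, 9, 4, -1); Player 2 gets 0.
- R → Player 1 plays B (best of 5, 8, -5, 0, 5); Player 2 gets 8.
Player 2's induced payoffs are 0, 8, so Player 2 commits to R. Subgame-perfect outcome: (B, R) with payoffs (8, 8).
For the simultaneous game, intersect best replies.
Player 1's best replies: L→C; R→B.
Player 2's best replies: A→L; B→L; C→L; D→L; E→R.
Only (C, L) has each player best-responding; Nash payoffs (9, 0).
Player 2's commitment gain: 8 − 0 = 8.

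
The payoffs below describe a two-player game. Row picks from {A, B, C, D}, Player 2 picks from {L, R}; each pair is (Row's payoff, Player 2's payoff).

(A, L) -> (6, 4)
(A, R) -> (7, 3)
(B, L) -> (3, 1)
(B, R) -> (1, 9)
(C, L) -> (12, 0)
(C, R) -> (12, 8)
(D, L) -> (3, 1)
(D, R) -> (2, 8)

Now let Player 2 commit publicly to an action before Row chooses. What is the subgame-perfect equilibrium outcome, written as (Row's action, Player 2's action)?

(C, R)

Work backward from Row's decision.
- L → Row plays C (best of 6, 3, 12, 3); Player 2 gets 0.
- R → Row plays C (best of 7, 1, 12, 2); Player 2 gets 8.
Player 2's induced payoffs are 0, 8, so Player 2 commits to R. Subgame-perfect outcome: (C, R) with payoffs (12, 8).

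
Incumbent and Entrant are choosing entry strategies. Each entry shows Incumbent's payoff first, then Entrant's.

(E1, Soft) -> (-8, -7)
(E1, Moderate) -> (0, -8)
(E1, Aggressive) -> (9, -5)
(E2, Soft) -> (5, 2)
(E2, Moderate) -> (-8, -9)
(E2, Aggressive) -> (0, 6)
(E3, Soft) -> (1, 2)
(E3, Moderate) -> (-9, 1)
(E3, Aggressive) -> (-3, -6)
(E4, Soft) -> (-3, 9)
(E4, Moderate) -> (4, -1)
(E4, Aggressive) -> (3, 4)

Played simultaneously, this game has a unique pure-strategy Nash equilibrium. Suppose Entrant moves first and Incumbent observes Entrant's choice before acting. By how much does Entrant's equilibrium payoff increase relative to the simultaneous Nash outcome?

7

Backward induction with Entrant moving first.
- Soft: Incumbent compares -8, 5, 1, -3 and picks E2; Entrant would get 2.
- Moderate: Incumbent compares 0, -8, -9, 4 and picks E4; Entrant would get -1.
- Aggressive: Incumbent compares 9, 0, -3, 3 and picks E1; Entrant would get -5.
Among 2, -1, -5, the best is 2 at Soft. Subgame-perfect outcome: (E2, Soft) with payoffs (5, 2).
Under simultaneous play:
Incumbent's best replies: Soft→E2; Moderate→E4; Aggressive→E1.
Entrant's best replies: E1→Aggressive; E2→Aggressive; E3→Soft; E4→Soft.
The unique mutual best reply is (E1, Aggressive), giving (9, -5).
Entrant's commitment gain: 2 − -5 = 7.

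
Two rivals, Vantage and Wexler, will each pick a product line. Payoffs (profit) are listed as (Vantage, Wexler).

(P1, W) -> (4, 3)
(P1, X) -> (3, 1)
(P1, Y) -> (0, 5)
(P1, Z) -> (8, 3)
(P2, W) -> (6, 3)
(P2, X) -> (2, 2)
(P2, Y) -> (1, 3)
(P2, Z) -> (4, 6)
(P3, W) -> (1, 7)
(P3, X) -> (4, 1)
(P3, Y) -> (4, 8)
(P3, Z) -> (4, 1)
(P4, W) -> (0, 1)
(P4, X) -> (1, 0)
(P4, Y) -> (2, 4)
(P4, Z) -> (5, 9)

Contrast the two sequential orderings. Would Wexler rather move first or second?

second

If Vantage leads: Wexler's best replies are P1→Y, P2→Z, P3→Y, P4→Z; Vantage's induced payoffs 0, 4, 4, 5; outcome (P4, Z), payoffs (5, 9).
If Wexler leads: Vantage's best replies are W→P2, X→P3, Y→P3, Z→P1; Wexler's induced payoffs 3, 1, 8, 3; outcome (P3, Y), payoffs (4, 8).
Wexler gets 8 moving first and 9 moving second, so Wexler prefers to move second.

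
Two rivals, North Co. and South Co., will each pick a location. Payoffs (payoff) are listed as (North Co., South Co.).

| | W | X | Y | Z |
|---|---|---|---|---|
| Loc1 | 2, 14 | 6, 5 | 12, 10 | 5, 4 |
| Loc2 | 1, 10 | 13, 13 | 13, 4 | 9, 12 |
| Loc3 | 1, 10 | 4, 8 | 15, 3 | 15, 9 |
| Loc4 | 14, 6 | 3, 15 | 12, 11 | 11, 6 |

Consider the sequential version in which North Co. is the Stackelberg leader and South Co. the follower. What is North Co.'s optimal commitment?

Loc2

South Co. best-responds to each possible North Co. move:
- Loc1: South Co. compares 14, 5, 10, 4 and picks W; North Co. would get 2.
- Loc2: South Co. compares 10, 13, 4, 12 and picks X; North Co. would get 13.
- Loc3: South Co. compares 10, 8, 3, 9 and picks W; North Co. would get 1.
- Loc4: South Co. compares 6, 15, 11, 6 and picks X; North Co. would get 3.
Maximizing over 2, 13, 1, 3, North Co. chooses Loc2. Subgame-perfect outcome: (Loc2, X) with payoffs (13, 13).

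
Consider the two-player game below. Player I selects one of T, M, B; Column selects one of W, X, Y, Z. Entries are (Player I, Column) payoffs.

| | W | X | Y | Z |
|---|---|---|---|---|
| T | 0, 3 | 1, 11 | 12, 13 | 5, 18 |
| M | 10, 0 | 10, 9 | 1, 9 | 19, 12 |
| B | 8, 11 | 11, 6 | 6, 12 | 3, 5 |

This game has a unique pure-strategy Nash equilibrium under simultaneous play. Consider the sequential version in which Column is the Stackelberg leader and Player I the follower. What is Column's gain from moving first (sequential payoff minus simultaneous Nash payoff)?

1

Work backward from Player I's decision.
- W → Player I plays M (best of 0, 10, 8); Column gets 0.
- X → Player I plays B (best of 1, 10, 11); Column gets 6.
- Y → Player I plays T (best of 12, 1, 6); Column gets 13.
- Z → Player I plays M (best of 5, 19, 3); Column gets 12.
Among 0, 6, 13, 12, the best is 13 at Y. Subgame-perfect outcome: (T, Y) with payoffs (12, 13).
Under simultaneous play:
Player I's best replies: W→M; X→B; Y→T; Z→M.
Column's best replies: T→Z; M→Z; B→Y.
The unique mutual best reply is (M, Z), giving (19, 12).
Column's commitment gain: 13 − 12 = 1.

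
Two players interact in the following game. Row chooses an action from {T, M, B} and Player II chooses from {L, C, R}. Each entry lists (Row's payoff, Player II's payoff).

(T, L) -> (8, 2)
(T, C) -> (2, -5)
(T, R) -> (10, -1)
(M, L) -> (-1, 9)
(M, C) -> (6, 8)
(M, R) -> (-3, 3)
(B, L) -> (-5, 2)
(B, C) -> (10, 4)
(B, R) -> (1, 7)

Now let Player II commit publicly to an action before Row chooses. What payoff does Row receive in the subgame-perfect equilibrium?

Solve by backward induction (Player II leads).
- L: BR = T, leader payoff 2.
- C: BR = B, leader payoff 4.
- R: BR = T, leader payoff -1.
Player II's induced payoffs are 2, 4, -1, so Player II commits to C. Subgame-perfect outcome: (B, C) with payoffs (10, 4).

10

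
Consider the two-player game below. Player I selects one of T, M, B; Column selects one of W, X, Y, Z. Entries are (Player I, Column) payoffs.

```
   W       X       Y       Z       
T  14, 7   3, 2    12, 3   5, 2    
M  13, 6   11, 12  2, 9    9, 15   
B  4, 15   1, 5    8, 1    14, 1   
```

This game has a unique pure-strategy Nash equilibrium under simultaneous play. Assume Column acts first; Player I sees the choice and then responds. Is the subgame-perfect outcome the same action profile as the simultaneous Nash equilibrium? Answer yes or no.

no

Solve by backward induction (Column leads).
- W: Player I compares 14, 13, 4 and picks T; Column would get 7.
- X: Player I compares 3, 11, 1 and picks M; Column would get 12.
- Y: Player I compares 12, 2, 8 and picks T; Column would get 3.
- Z: Player I compares 5, 9, 14 and picks B; Column would get 1.
Among 7, 12, 3, 1, the best is 12 at X. Subgame-perfect outcome: (M, X) with payoffs (11, 12).
Now find the simultaneous Nash equilibrium.
Player I's best replies: W→T; X→M; Y→T; Z→B.
Column's best replies: T→W; M→Z; B→W.
The unique mutual best reply is (T, W), giving (14, 7).
Sequential outcome (M, X) differs from the Nash profile (T, W).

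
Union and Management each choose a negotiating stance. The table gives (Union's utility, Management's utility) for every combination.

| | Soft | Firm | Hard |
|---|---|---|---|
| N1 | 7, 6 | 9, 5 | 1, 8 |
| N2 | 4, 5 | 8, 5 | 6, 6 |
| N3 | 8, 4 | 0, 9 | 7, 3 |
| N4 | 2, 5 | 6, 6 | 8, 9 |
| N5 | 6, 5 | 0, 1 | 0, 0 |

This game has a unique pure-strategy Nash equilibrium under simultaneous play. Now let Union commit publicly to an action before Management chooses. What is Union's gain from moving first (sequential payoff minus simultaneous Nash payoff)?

Management best-responds to each possible Union move:
- N1 → Management plays Hard (best of 6, 5, 8); Union gets 1.
- N2 → Management plays Hard (best of 5, 5, 6); Union gets 6.
- N3 → Management plays Firm (best of 4, 9, 3); Union gets 0.
- N4 → Management plays Hard (best of 5, 6, 9); Union gets 8.
- N5 → Management plays Soft (best of 5, 1, 0); Union gets 6.
Union's induced payoffs are 1, 6, 0, 8, 6, so Union commits to N4. Subgame-perfect outcome: (N4, Hard) with payoffs (8, 9).
Now find the simultaneous Nash equilibrium.
Union's best replies: Soft→N3; Firm→N1; Hard→N4.
Management's best replies: N1→Hard; N2→Hard; N3→Firm; N4→Hard; N5→Soft.
The unique mutual best reply is (N4, Hard), giving (8, 9).
Union's commitment gain: 8 − 8 = 0.

0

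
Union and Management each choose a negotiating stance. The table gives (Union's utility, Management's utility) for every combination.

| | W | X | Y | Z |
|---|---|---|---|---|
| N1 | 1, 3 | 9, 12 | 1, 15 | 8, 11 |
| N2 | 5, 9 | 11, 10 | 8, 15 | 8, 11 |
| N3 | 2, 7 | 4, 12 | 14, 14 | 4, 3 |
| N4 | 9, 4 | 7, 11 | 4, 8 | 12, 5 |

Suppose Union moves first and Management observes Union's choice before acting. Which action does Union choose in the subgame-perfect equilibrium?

Solve by backward induction (Union leads).
- N1: Management compares 3, 12, 15, 11 and picks Y; Union would get 1.
- N2: Management compares 9, 10, 15, 11 and picks Y; Union would get 8.
- N3: Management compares 7, 12, 14, 3 and picks Y; Union would get 14.
- N4: Management compares 4, 11, 8, 5 and picks X; Union would get 7.
Union's induced payoffs are 1, 8, 14, 7, so Union commits to N3. Subgame-perfect outcome: (N3, Y) with payoffs (14, 14).

N3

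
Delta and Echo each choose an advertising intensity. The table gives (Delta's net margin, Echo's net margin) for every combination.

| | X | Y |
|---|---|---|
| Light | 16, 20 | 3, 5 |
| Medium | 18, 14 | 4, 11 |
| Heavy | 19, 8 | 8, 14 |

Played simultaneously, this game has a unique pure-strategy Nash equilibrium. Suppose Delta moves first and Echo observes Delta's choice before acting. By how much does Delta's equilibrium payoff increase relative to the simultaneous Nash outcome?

10

Backward induction with Delta moving first.
- Light: BR = X, leader payoff 16.
- Medium: BR = X, leader payoff 18.
- Heavy: BR = Y, leader payoff 8.
Among 16, 18, 8, the best is 18 at Medium. Subgame-perfect outcome: (Medium, X) with payoffs (18, 14).
Now find the simultaneous Nash equilibrium.
Delta's best replies: X→Heavy; Y→Heavy.
Echo's best replies: Light→X; Medium→X; Heavy→Y.
The unique mutual best reply is (Heavy, Y), giving (8, 14).
Delta's commitment gain: 18 − 8 = 10.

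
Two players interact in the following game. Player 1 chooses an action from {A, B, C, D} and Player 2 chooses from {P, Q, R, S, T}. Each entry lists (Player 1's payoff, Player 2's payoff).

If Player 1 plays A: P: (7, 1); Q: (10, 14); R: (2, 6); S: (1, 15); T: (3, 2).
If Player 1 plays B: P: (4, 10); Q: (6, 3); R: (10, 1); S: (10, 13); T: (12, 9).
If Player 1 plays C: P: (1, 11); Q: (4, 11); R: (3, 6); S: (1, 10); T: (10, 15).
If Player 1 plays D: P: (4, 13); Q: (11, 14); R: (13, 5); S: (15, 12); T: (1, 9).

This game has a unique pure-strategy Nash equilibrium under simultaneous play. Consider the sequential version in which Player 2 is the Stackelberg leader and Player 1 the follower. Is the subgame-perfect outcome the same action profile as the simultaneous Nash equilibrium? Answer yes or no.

yes

Work backward from Player 1's decision.
- P: BR = A, leader payoff 1.
- Q: BR = D, leader payoff 14.
- R: BR = D, leader payoff 5.
- S: BR = D, leader payoff 12.
- T: BR = B, leader payoff 9.
Maximizing over 1, 14, 5, 12, 9, Player 2 chooses Q. Subgame-perfect outcome: (D, Q) with payoffs (11, 14).
For the simultaneous game, intersect best replies.
Player 1's best replies: P→A; Q→D; R→D; S→D; T→B.
Player 2's best replies: A→S; B→S; C→T; D→Q.
The unique mutual best reply is (D, Q), giving (11, 14).
Sequential outcome (D, Q) coincides with the Nash profile (D, Q).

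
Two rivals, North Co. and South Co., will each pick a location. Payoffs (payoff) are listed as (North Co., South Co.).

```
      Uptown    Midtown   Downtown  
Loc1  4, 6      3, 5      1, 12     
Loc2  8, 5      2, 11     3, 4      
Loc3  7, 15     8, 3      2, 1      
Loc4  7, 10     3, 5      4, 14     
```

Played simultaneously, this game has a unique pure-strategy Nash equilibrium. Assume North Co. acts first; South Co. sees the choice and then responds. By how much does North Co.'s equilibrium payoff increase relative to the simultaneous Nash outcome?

3

South Co. best-responds to each possible North Co. move:
- Loc1 → South Co. plays Downtown (best of 6, 5, 12); North Co. gets 1.
- Loc2 → South Co. plays Midtown (best of 5, 11, 4); North Co. gets 2.
- Loc3 → South Co. plays Uptown (best of 15, 3, 1); North Co. gets 7.
- Loc4 → South Co. plays Downtown (best of 10, 5, 14); North Co. gets 4.
North Co.'s induced payoffs are 1, 2, 7, 4, so North Co. commits to Loc3. Subgame-perfect outcome: (Loc3, Uptown) with payoffs (7, 15).
Under simultaneous play:
North Co.'s best replies: Uptown→Loc2; Midtown→Loc3; Downtown→Loc4.
South Co.'s best replies: Loc1→Downtown; Loc2→Midtown; Loc3→Uptown; Loc4→Downtown.
The unique mutual best reply is (Loc4, Downtown), giving (4, 14).
North Co.'s commitment gain: 7 − 4 = 3.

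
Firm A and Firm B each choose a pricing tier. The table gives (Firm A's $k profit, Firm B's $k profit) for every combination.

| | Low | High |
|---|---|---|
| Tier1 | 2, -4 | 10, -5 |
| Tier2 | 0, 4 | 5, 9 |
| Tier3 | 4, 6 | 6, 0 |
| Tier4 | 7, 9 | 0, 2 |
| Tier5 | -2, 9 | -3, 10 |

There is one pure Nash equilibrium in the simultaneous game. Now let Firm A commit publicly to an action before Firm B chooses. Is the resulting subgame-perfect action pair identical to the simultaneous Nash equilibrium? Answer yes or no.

Firm B best-responds to each possible Firm A move:
- Tier1 → Firm B plays Low (best of -4, -5); Firm A gets 2.
- Tier2 → Firm B plays High (best of 4, 9); Firm A gets 5.
- Tier3 → Firm B plays Low (best of 6, 0); Firm A gets 4.
- Tier4 → Firm B plays Low (best of 9, 2); Firm A gets 7.
- Tier5 → Firm B plays High (best of 9, 10); Firm A gets -3.
Maximizing over 2, 5, 4, 7, -3, Firm A chooses Tier4. Subgame-perfect outcome: (Tier4, Low) with payoffs (7, 9).
Under simultaneous play:
Firm A's best replies: Low→Tier4; High→Tier1.
Firm B's best replies: Tier1→Low; Tier2→High; Tier3→Low; Tier4→Low; Tier5→High.
The unique mutual best reply is (Tier4, Low), giving (7, 9).
Sequential outcome (Tier4, Low) coincides with the Nash profile (Tier4, Low).

yes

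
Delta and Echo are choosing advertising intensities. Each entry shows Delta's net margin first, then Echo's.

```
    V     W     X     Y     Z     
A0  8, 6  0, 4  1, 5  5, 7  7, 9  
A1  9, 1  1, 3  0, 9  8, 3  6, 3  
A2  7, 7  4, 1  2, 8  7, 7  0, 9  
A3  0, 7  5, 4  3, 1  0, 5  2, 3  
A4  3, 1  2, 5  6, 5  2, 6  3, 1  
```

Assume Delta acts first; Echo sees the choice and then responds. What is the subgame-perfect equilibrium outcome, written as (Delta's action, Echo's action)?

Solve by backward induction (Delta leads).
- A0: BR = Z, leader payoff 7.
- A1: BR = X, leader payoff 0.
- A2: BR = Z, leader payoff 0.
- A3: BR = V, leader payoff 0.
- A4: BR = Y, leader payoff 2.
Among 7, 0, 0, 0, 2, the best is 7 at A0. Subgame-perfect outcome: (A0, Z) with payoffs (7, 9).

(A0, Z)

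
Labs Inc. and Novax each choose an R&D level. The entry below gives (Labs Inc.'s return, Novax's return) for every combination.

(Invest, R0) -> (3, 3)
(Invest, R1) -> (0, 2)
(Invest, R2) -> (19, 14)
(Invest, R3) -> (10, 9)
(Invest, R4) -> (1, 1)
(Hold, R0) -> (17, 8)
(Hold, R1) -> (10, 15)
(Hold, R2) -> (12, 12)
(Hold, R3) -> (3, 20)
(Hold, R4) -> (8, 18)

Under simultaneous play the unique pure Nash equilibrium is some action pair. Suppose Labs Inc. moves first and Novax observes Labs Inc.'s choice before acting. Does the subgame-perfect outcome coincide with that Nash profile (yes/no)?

yes

Backward induction with Labs Inc. moving first.
- Invest: Novax compares 3, 2, 14, 9, 1 and picks R2; Labs Inc. would get 19.
- Hold: Novax compares 8, 15, 12, 20, 18 and picks R3; Labs Inc. would get 3.
Labs Inc.'s induced payoffs are 19, 3, so Labs Inc. commits to Invest. Subgame-perfect outcome: (Invest, R2) with payoffs (19, 14).
For the simultaneous game, intersect best replies.
Labs Inc.'s best replies: R0→Hold; R1→Hold; R2→Invest; R3→Invest; R4→Hold.
Novax's best replies: Invest→R2; Hold→R3.
The unique mutual best reply is (Invest, R2), giving (19, 14).
Sequential outcome (Invest, R2) coincides with the Nash profile (Invest, R2).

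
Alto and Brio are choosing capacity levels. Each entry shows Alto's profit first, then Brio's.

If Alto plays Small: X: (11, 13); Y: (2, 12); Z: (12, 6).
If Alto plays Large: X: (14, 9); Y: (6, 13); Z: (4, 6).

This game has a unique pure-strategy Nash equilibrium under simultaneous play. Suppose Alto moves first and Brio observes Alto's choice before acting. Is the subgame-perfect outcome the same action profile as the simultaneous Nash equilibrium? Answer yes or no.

no

Brio best-responds to each possible Alto move:
- Small: Brio compares 13, 12, 6 and picks X; Alto would get 11.
- Large: Brio compares 9, 13, 6 and picks Y; Alto would get 6.
Among 11, 6, the best is 11 at Small. Subgame-perfect outcome: (Small, X) with payoffs (11, 13).
Under simultaneous play:
Alto's best replies: X→Large; Y→Large; Z→Small.
Brio's best replies: Small→X; Large→Y.
Only (Large, Y) has each player best-responding; Nash payoffs (6, 13).
Sequential outcome (Small, X) differs from the Nash profile (Large, Y).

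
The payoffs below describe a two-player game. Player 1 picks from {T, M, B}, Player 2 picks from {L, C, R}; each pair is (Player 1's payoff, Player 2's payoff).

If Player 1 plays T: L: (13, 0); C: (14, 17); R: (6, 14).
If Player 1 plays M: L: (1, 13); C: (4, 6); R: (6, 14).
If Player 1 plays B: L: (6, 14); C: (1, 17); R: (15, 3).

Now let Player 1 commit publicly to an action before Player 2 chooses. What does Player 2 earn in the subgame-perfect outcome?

17

Solve by backward induction (Player 1 leads).
- T: BR = C, leader payoff 14.
- M: BR = R, leader payoff 6.
- B: BR = C, leader payoff 1.
Player 1's induced payoffs are 14, 6, 1, so Player 1 commits to T. Subgame-perfect outcome: (T, C) with payoffs (14, 17).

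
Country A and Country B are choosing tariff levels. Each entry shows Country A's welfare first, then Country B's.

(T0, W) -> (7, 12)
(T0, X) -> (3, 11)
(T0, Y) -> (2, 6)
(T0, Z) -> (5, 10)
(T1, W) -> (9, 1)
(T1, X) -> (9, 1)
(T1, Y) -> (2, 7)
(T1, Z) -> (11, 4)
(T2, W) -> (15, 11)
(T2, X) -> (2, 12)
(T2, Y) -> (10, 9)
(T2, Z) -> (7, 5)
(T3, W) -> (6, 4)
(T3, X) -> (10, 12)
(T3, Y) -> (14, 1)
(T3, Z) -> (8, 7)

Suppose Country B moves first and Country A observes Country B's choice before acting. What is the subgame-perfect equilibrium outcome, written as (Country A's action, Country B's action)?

Solve by backward induction (Country B leads).
- W: BR = T2, leader payoff 11.
- X: BR = T3, leader payoff 12.
- Y: BR = T3, leader payoff 1.
- Z: BR = T1, leader payoff 4.
Country B's induced payoffs are 11, 12, 1, 4, so Country B commits to X. Subgame-perfect outcome: (T3, X) with payoffs (10, 12).

(T3, X)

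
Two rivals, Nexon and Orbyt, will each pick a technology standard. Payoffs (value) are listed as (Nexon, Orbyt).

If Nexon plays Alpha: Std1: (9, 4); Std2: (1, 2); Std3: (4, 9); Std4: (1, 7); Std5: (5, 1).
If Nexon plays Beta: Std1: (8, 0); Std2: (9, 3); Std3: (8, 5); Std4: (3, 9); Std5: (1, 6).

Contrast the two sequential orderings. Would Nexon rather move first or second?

If Nexon leads: Orbyt's best replies are Alpha→Std3, Beta→Std4; Nexon's induced payoffs 4, 3; outcome (Alpha, Std3), payoffs (4, 9).
If Orbyt leads: Nexon's best replies are Std1→Alpha, Std2→Beta, Std3→Beta, Std4→Beta, Std5→Alpha; Orbyt's induced payoffs 4, 3, 5, 9, 1; outcome (Beta, Std4), payoffs (3, 9).
Nexon gets 4 moving first and 3 moving second, so Nexon prefers to move first.

first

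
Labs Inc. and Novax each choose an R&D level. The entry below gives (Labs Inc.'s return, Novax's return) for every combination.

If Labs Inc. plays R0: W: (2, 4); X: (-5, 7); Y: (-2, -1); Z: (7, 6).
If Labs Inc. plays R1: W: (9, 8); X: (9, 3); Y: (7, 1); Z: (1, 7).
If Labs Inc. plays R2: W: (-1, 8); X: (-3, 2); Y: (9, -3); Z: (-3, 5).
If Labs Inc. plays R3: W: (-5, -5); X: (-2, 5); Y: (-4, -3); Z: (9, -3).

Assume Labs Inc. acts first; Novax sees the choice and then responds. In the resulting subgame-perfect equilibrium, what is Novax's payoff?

8

Backward induction with Labs Inc. moving first.
- R0: BR = X, leader payoff -5.
- R1: BR = W, leader payoff 9.
- R2: BR = W, leader payoff -1.
- R3: BR = X, leader payoff -2.
Among -5, 9, -1, -2, the best is 9 at R1. Subgame-perfect outcome: (R1, W) with payoffs (9, 8).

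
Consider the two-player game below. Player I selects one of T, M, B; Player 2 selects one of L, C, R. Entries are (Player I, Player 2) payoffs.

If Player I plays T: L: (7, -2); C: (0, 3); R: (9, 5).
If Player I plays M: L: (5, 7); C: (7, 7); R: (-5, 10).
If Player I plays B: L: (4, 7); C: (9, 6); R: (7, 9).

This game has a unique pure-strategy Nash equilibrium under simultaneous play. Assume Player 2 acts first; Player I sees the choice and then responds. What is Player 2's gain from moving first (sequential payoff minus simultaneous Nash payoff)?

1

Work backward from Player I's decision.
- L: BR = T, leader payoff -2.
- C: BR = B, leader payoff 6.
- R: BR = T, leader payoff 5.
Player 2's induced payoffs are -2, 6, 5, so Player 2 commits to C. Subgame-perfect outcome: (B, C) with payoffs (9, 6).
For the simultaneous game, intersect best replies.
Player I's best replies: L→T; C→B; R→T.
Player 2's best replies: T→R; M→R; B→R.
Only (T, R) has each player best-responding; Nash payoffs (9, 5).
Player 2's commitment gain: 6 − 5 = 1.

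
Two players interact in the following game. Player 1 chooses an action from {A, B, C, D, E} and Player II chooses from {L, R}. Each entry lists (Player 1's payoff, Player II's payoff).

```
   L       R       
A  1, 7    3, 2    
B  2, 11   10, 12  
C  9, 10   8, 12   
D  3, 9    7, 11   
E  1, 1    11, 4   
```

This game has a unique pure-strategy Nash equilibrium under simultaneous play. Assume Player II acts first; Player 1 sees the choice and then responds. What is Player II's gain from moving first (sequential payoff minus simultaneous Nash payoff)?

Backward induction with Player II moving first.
- L: Player 1 compares 1, 2, 9, 3, 1 and picks C; Player II would get 10.
- R: Player 1 compares 3, 10, 8, 7, 11 and picks E; Player II would get 4.
Among 10, 4, the best is 10 at L. Subgame-perfect outcome: (C, L) with payoffs (9, 10).
Under simultaneous play:
Player 1's best replies: L→C; R→E.
Player II's best replies: A→L; B→R; C→R; D→R; E→R.
Only (E, R) has each player best-responding; Nash payoffs (11, 4).
Player II's commitment gain: 10 − 4 = 6.

6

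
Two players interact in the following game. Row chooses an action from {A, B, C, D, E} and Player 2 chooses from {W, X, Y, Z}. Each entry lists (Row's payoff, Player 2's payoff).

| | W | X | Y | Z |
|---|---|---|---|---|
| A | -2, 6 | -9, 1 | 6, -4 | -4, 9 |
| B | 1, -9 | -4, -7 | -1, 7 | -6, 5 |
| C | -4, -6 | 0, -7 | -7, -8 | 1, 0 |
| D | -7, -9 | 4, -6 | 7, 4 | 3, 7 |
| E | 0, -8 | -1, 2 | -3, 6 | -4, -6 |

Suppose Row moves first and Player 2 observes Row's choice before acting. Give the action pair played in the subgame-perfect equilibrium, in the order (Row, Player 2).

Player 2 best-responds to each possible Row move:
- A: BR = Z, leader payoff -4.
- B: BR = Y, leader payoff -1.
- C: BR = Z, leader payoff 1.
- D: BR = Z, leader payoff 3.
- E: BR = Y, leader payoff -3.
Maximizing over -4, -1, 1, 3, -3, Row chooses D. Subgame-perfect outcome: (D, Z) with payoffs (3, 7).

(D, Z)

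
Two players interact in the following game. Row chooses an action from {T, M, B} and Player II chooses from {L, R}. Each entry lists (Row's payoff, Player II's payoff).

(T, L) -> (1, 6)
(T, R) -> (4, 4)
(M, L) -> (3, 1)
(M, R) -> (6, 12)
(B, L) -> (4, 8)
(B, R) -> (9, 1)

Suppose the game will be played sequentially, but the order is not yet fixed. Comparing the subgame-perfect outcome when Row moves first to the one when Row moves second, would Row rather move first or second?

If Row leads: Player II's best replies are T→L, M→R, B→L; Row's induced payoffs 1, 6, 4; outcome (M, R), payoffs (6, 12).
If Player II leads: Row's best replies are L→B, R→B; Player II's induced payoffs 8, 1; outcome (B, L), payoffs (4, 8).
Row gets 6 moving first and 4 moving second, so Row prefers to move first.

first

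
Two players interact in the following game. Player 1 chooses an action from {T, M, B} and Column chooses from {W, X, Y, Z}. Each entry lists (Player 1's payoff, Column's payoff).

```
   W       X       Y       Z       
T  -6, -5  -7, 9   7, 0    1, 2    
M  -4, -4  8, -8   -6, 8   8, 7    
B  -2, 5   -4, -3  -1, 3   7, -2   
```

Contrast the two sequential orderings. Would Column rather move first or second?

If Player 1 leads: Column's best replies are T→X, M→Y, B→W; Player 1's induced payoffs -7, -6, -2; outcome (B, W), payoffs (-2, 5).
If Column leads: Player 1's best replies are W→B, X→M, Y→T, Z→M; Column's induced payoffs 5, -8, 0, 7; outcome (M, Z), payoffs (8, 7).
Column gets 7 moving first and 5 moving second, so Column prefers to move first.

first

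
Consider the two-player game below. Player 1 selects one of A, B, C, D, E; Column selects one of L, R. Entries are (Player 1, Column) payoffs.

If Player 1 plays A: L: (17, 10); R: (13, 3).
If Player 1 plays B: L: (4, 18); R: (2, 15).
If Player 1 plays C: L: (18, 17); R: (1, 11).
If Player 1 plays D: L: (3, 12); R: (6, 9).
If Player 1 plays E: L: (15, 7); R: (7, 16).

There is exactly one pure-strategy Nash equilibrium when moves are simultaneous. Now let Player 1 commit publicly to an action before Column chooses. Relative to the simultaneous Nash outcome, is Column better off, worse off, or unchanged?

Column best-responds to each possible Player 1 move:
- A → Column plays L (best of 10, 3); Player 1 gets 17.
- B → Column plays L (best of 18, 15); Player 1 gets 4.
- C → Column plays L (best of 17, 11); Player 1 gets 18.
- D → Column plays L (best of 12, 9); Player 1 gets 3.
- E → Column plays R (best of 7, 16); Player 1 gets 7.
Player 1's induced payoffs are 17, 4, 18, 3, 7, so Player 1 commits to C. Subgame-perfect outcome: (C, L) with payoffs (18, 17).
Now find the simultaneous Nash equilibrium.
Player 1's best replies: L→C; R→A.
Column's best replies: A→L; B→L; C→L; D→L; E→R.
The unique mutual best reply is (C, L), giving (18, 17).
Column earns 17 sequentially versus 17 at the Nash outcome: unchanged.

unchanged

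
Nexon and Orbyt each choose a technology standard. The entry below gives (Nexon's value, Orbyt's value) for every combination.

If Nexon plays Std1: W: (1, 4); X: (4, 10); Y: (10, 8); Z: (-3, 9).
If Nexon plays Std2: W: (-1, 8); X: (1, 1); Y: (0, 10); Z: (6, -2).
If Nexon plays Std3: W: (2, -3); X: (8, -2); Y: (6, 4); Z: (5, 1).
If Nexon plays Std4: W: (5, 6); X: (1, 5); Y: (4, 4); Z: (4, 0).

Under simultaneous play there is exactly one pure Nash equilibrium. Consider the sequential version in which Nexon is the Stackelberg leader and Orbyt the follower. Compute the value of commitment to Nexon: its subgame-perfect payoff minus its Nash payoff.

1

Orbyt best-responds to each possible Nexon move:
- Std1: Orbyt compares 4, 10, 8, 9 and picks X; Nexon would get 4.
- Std2: Orbyt compares 8, 1, 10, -2 and picks Y; Nexon would get 0.
- Std3: Orbyt compares -3, -2, 4, 1 and picks Y; Nexon would get 6.
- Std4: Orbyt compares 6, 5, 4, 0 and picks W; Nexon would get 5.
Maximizing over 4, 0, 6, 5, Nexon chooses Std3. Subgame-perfect outcome: (Std3, Y) with payoffs (6, 4).
Under simultaneous play:
Nexon's best replies: W→Std4; X→Std3; Y→Std1; Z→Std2.
Orbyt's best replies: Std1→X; Std2→Y; Std3→Y; Std4→W.
The unique mutual best reply is (Std4, W), giving (5, 6).
Nexon's commitment gain: 6 − 5 = 1.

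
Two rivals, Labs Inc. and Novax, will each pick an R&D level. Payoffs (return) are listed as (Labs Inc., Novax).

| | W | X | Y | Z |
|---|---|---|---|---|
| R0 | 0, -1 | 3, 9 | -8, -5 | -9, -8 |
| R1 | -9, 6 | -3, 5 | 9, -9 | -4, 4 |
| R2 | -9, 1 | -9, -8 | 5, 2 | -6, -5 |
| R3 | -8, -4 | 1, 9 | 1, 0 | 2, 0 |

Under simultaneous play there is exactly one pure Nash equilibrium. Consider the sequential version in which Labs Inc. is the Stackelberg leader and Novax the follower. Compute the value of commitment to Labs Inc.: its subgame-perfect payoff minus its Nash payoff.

2

Backward induction with Labs Inc. moving first.
- R0 → Novax plays X (best of -1, 9, -5, -8); Labs Inc. gets 3.
- R1 → Novax plays W (best of 6, 5, -9, 4); Labs Inc. gets -9.
- R2 → Novax plays Y (best of 1, -8, 2, -5); Labs Inc. gets 5.
- R3 → Novax plays X (best of -4, 9, 0, 0); Labs Inc. gets 1.
Maximizing over 3, -9, 5, 1, Labs Inc. chooses R2. Subgame-perfect outcome: (R2, Y) with payoffs (5, 2).
For the simultaneous game, intersect best replies.
Labs Inc.'s best replies: W→R0; X→R0; Y→R1; Z→R3.
Novax's best replies: R0→X; R1→W; R2→Y; R3→X.
Only (R0, X) has each player best-responding; Nash payoffs (3, 9).
Labs Inc.'s commitment gain: 5 − 3 = 2.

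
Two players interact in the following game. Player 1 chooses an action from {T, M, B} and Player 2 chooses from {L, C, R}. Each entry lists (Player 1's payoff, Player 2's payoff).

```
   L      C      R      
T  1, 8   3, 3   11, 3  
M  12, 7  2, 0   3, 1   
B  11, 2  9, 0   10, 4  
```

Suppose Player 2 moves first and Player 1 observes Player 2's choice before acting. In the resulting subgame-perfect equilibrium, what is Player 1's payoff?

12

Backward induction with Player 2 moving first.
- L: Player 1 compares 1, 12, 11 and picks M; Player 2 would get 7.
- C: Player 1 compares 3, 2, 9 and picks B; Player 2 would get 0.
- R: Player 1 compares 11, 3, 10 and picks T; Player 2 would get 3.
Among 7, 0, 3, the best is 7 at L. Subgame-perfect outcome: (M, L) with payoffs (12, 7).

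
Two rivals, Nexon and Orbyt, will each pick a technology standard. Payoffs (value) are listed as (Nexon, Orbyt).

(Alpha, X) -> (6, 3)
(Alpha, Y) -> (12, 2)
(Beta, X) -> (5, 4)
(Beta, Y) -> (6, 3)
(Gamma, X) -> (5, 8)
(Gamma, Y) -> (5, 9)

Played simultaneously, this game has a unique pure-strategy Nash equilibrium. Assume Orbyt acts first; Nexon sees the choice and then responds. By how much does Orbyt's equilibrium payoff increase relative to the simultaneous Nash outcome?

Nexon best-responds to each possible Orbyt move:
- X: BR = Alpha, leader payoff 3.
- Y: BR = Alpha, leader payoff 2.
Maximizing over 3, 2, Orbyt chooses X. Subgame-perfect outcome: (Alpha, X) with payoffs (6, 3).
Under simultaneous play:
Nexon's best replies: X→Alpha; Y→Alpha.
Orbyt's best replies: Alpha→X; Beta→X; Gamma→Y.
Only (Alpha, X) has each player best-responding; Nash payoffs (6, 3).
Orbyt's commitment gain: 3 − 3 = 0.

0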